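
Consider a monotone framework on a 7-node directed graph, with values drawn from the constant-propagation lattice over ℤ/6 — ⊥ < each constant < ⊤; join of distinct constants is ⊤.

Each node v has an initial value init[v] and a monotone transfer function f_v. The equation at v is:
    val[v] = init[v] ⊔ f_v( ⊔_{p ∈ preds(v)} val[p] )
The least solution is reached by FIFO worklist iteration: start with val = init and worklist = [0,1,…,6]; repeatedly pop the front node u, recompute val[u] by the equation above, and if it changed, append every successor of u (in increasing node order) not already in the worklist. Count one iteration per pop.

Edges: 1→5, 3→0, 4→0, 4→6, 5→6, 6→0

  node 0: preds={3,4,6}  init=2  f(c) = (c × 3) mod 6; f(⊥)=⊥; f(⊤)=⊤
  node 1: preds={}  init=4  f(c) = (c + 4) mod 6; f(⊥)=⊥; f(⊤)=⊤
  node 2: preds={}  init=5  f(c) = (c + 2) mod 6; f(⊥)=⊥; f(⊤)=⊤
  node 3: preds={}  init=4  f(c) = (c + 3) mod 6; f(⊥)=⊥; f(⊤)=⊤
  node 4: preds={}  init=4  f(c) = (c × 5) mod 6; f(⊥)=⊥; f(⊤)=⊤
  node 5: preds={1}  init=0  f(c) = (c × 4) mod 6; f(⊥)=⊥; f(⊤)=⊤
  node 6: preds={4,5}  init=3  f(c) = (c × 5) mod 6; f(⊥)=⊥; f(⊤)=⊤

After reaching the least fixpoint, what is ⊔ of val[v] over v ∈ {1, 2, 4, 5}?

⊤

Iteration log — 8 steps:
  step 1. node 0  ⊔preds=⊤  new=⊤  old=2  +wl: 
  step 2. node 1  ⊔preds=⊥  new=4  stable
  step 3. node 2  ⊔preds=⊥  new=5  stable
  step 4. node 3  ⊔preds=⊥  new=4  stable
  step 5. node 4  ⊔preds=⊥  new=4  stable
  step 6. node 5  ⊔preds=4  new=⊤  old=0  +wl: 
  step 7. node 6  ⊔preds=⊤  new=⊤  old=3  +wl: 0
  step 8. node 0  ⊔preds=⊤  new=⊤  stable

Least fixpoint reached:
  node 0: ⊤
  node 1: 4
  node 2: 5
  node 3: 4
  node 4: 4
  node 5: ⊤
  node 6: ⊤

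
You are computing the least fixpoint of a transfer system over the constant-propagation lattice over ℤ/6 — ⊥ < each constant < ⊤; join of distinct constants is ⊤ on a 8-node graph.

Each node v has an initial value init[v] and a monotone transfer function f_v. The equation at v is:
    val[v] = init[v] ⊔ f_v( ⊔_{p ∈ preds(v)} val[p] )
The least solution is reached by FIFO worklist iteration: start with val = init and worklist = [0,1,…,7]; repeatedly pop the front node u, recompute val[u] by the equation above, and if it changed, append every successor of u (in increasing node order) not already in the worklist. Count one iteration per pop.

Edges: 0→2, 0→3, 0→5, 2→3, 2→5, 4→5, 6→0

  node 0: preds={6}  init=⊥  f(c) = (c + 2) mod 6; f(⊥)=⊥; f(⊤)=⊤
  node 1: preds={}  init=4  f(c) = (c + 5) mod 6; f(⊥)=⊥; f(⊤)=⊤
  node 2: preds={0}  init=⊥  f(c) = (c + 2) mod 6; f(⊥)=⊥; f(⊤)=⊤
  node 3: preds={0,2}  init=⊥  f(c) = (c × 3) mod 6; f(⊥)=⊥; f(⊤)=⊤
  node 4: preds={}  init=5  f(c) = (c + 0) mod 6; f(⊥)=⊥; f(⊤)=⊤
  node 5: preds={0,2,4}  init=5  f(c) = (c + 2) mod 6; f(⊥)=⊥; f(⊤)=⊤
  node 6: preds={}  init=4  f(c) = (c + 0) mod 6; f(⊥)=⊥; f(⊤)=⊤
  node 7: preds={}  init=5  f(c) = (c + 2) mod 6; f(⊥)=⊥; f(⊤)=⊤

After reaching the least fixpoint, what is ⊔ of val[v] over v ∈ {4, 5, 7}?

Worklist (8 pops):
  #1 pop 0: in=4 → 0 (was ⊥); enqueue []
  #2 pop 1: in=⊥ → 4 (no change)
  #3 pop 2: in=0 → 2 (was ⊥); enqueue []
  #4 pop 3: in=⊤ → ⊤ (was ⊥); enqueue []
  #5 pop 4: in=⊥ → 5 (no change)
  #6 pop 5: in=⊤ → ⊤ (was 5); enqueue []
  #7 pop 6: in=⊥ → 4 (no change)
  #8 pop 7: in=⊥ → 5 (no change)

Fixpoint:
  val[0] = 0
  val[1] = 4
  val[2] = 2
  val[3] = ⊤
  val[4] = 5
  val[5] = ⊤
  val[6] = 4
  val[7] = 5

⊤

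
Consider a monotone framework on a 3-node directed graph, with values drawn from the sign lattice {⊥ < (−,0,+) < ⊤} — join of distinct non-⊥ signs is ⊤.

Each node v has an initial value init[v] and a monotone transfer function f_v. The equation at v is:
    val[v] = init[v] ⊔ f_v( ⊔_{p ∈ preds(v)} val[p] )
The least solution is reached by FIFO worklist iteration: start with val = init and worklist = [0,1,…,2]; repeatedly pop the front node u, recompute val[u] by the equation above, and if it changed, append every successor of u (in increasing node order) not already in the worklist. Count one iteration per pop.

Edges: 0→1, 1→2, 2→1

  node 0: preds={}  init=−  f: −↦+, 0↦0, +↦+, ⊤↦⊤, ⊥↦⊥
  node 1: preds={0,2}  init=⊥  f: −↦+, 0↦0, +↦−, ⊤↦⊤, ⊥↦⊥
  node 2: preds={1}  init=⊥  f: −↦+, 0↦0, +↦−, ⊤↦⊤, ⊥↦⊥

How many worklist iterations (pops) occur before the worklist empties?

4

Trace (4 dequeues):
  [1] u=0 | in ⊥ | out − | ==
  [2] u=1 | in − | out + | prev ⊥ | push {}
  [3] u=2 | in + | out − | prev ⊥ | push {1}
  [4] u=1 | in − | out + | ==

Converged values:
  [0] −
  [1] +
  [2] −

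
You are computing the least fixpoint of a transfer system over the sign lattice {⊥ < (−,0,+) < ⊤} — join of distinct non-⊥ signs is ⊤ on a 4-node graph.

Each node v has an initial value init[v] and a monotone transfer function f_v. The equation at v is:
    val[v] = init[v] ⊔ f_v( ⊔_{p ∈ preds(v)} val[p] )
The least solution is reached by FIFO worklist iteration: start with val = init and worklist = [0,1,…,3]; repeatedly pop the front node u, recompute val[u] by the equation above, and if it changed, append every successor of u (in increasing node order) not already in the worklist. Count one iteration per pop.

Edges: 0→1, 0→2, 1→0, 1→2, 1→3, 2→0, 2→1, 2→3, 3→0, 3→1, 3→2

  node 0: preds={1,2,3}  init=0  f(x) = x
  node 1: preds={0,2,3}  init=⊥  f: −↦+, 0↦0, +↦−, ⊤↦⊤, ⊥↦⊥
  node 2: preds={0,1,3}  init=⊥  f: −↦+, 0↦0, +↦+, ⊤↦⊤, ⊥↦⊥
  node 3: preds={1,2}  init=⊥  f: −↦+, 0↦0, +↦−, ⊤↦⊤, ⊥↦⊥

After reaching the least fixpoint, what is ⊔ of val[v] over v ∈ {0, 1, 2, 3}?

Iteration log — 7 steps:
  step 1. node 0  ⊔preds=⊥  new=0  stable
  step 2. node 1  ⊔preds=0  new=0  old=⊥  +wl: 0
  step 3. node 2  ⊔preds=0  new=0  old=⊥  +wl: 1
  step 4. node 3  ⊔preds=0  new=0  old=⊥  +wl: 2
  step 5. node 0  ⊔preds=0  new=0  stable
  step 6. node 1  ⊔preds=0  new=0  stable
  step 7. node 2  ⊔preds=0  new=0  stable

Least fixpoint reached:
  node 0: 0
  node 1: 0
  node 2: 0
  node 3: 0

0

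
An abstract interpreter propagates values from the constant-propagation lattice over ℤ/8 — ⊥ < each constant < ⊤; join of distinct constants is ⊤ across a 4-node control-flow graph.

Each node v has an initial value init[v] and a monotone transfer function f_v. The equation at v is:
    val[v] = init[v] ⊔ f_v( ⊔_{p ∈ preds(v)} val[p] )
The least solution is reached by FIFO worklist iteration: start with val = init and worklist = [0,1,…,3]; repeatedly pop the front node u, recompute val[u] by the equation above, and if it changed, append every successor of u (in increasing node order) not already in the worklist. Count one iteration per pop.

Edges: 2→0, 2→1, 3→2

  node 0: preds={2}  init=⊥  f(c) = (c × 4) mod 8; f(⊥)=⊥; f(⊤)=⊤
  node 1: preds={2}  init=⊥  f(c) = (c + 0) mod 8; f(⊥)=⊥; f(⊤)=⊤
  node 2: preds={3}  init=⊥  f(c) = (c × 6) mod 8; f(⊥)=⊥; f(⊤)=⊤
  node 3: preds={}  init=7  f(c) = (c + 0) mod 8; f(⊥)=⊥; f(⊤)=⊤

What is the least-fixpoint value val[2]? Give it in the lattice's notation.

2

Worklist (6 pops):
  #1 pop 0: in=⊥ → ⊥ (no change)
  #2 pop 1: in=⊥ → ⊥ (no change)
  #3 pop 2: in=7 → 2 (was ⊥); enqueue [0,1]
  #4 pop 3: in=⊥ → 7 (no change)
  #5 pop 0: in=2 → 0 (was ⊥); enqueue []
  #6 pop 1: in=2 → 2 (was ⊥); enqueue []

Fixpoint:
  val[0] = 0
  val[1] = 2
  val[2] = 2
  val[3] = 7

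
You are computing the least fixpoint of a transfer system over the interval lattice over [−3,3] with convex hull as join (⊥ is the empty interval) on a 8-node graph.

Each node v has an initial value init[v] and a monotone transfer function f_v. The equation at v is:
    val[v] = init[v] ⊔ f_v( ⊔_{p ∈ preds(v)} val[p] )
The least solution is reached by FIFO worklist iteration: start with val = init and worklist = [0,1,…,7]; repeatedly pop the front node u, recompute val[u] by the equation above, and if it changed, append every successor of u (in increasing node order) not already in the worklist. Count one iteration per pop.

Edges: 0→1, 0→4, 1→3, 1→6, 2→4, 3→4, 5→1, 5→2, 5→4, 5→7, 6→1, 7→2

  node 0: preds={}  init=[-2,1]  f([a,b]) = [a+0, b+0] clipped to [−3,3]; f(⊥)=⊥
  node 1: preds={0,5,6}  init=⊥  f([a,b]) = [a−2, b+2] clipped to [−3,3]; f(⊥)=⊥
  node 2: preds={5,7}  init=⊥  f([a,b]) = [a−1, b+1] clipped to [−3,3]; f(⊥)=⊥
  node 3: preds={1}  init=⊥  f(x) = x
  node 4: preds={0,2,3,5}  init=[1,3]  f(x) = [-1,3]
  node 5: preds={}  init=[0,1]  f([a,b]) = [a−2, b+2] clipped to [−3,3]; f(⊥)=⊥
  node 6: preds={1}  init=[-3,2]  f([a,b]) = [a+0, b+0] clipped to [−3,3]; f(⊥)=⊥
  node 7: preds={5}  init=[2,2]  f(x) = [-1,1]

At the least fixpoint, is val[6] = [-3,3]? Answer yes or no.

Trace (11 dequeues):
  [1] u=0 | in ⊥ | out [-2,1] | ==
  [2] u=1 | in [-3,2] | out [-3,3] | prev ⊥ | push {}
  [3] u=2 | in [0,2] | out [-1,3] | prev ⊥ | push {}
  [4] u=3 | in [-3,3] | out [-3,3] | prev ⊥ | push {}
  [5] u=4 | in [-3,3] | out [-1,3] | prev [1,3] | push {}
  [6] u=5 | in ⊥ | out [0,1] | ==
  [7] u=6 | in [-3,3] | out [-3,3] | prev [-3,2] | push {1}
  [8] u=7 | in [0,1] | out [-1,2] | prev [2,2] | push {2}
  [9] u=1 | in [-3,3] | out [-3,3] | ==
  [10] u=2 | in [-1,2] | out [-2,3] | prev [-1,3] | push {4}
  [11] u=4 | in [-3,3] | out [-1,3] | ==

Converged values:
  [0] [-2,1]
  [1] [-3,3]
  [2] [-2,3]
  [3] [-3,3]
  [4] [-1,3]
  [5] [0,1]
  [6] [-3,3]
  [7] [-1,2]

yes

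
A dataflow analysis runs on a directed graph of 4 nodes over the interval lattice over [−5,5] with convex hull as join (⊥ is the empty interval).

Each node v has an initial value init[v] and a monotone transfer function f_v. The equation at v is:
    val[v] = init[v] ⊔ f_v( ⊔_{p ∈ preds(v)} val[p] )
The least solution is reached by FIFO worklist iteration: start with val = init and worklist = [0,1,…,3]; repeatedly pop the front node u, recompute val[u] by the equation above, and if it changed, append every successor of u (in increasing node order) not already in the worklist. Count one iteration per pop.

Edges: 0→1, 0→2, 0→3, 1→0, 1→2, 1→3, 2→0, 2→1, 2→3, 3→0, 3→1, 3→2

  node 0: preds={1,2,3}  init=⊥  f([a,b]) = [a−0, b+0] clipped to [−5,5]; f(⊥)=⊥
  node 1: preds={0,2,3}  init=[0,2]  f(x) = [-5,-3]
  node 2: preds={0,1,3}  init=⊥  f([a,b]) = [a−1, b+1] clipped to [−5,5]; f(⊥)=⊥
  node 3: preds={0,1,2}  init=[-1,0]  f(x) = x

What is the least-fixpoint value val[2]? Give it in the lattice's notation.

[-5,5]

Iteration log — 16 steps:
  step 1. node 0  ⊔preds=[-1,2]  new=[-1,2]  old=⊥  +wl: 
  step 2. node 1  ⊔preds=[-1,2]  new=[-5,2]  old=[0,2]  +wl: 0
  step 3. node 2  ⊔preds=[-5,2]  new=[-5,3]  old=⊥  +wl: 1
  step 4. node 3  ⊔preds=[-5,3]  new=[-5,3]  old=[-1,0]  +wl: 2
  step 5. node 0  ⊔preds=[-5,3]  new=[-5,3]  old=[-1,2]  +wl: 3
  step 6. node 1  ⊔preds=[-5,3]  new=[-5,2]  stable
  step 7. node 2  ⊔preds=[-5,3]  new=[-5,4]  old=[-5,3]  +wl: 0,1
  step 8. node 3  ⊔preds=[-5,4]  new=[-5,4]  old=[-5,3]  +wl: 2
  step 9. node 0  ⊔preds=[-5,4]  new=[-5,4]  old=[-5,3]  +wl: 3
  step 10. node 1  ⊔preds=[-5,4]  new=[-5,2]  stable
  step 11. node 2  ⊔preds=[-5,4]  new=[-5,5]  old=[-5,4]  +wl: 0,1
  step 12. node 3  ⊔preds=[-5,5]  new=[-5,5]  old=[-5,4]  +wl: 2
  step 13. node 0  ⊔preds=[-5,5]  new=[-5,5]  old=[-5,4]  +wl: 3
  step 14. node 1  ⊔preds=[-5,5]  new=[-5,2]  stable
  step 15. node 2  ⊔preds=[-5,5]  new=[-5,5]  stable
  step 16. node 3  ⊔preds=[-5,5]  new=[-5,5]  stable

Least fixpoint reached:
  node 0: [-5,5]
  node 1: [-5,2]
  node 2: [-5,5]
  node 3: [-5,5]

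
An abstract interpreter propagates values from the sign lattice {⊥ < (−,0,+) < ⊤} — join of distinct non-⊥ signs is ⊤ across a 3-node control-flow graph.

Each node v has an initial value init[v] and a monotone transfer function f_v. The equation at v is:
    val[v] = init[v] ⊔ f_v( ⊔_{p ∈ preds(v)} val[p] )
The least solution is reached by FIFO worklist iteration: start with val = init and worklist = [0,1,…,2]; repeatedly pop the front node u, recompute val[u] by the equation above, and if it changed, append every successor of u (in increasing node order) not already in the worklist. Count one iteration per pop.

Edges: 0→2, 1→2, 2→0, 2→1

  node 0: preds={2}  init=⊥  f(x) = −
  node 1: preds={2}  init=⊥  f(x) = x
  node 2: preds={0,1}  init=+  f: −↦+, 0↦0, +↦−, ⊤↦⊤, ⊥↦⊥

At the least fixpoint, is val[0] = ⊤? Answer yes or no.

Iteration log — 6 steps:
  step 1. node 0  ⊔preds=+  new=−  old=⊥  +wl: 
  step 2. node 1  ⊔preds=+  new=+  old=⊥  +wl: 
  step 3. node 2  ⊔preds=⊤  new=⊤  old=+  +wl: 0,1
  step 4. node 0  ⊔preds=⊤  new=−  stable
  step 5. node 1  ⊔preds=⊤  new=⊤  old=+  +wl: 2
  step 6. node 2  ⊔preds=⊤  new=⊤  stable

Least fixpoint reached:
  node 0: −
  node 1: ⊤
  node 2: ⊤

no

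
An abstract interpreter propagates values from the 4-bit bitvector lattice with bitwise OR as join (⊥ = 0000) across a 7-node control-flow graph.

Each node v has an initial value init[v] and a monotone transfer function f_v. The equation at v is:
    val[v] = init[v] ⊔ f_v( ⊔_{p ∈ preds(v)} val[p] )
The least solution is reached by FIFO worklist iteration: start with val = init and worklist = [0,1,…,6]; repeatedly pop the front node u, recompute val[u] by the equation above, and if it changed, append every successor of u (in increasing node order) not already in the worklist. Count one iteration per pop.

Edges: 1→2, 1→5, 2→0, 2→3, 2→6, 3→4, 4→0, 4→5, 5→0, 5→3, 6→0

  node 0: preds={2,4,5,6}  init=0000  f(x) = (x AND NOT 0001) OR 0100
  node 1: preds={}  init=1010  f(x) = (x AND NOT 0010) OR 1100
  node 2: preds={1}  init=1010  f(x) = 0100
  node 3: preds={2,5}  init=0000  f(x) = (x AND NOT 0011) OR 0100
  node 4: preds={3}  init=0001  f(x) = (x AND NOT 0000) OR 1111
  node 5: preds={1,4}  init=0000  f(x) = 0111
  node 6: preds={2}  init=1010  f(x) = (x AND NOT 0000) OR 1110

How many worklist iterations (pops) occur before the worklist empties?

Trace (9 dequeues):
  [1] u=0 | in 1011 | out 1110 | prev 0000 | push {}
  [2] u=1 | in 0000 | out 1110 | prev 1010 | push {}
  [3] u=2 | in 1110 | out 1110 | prev 1010 | push {0}
  [4] u=3 | in 1110 | out 1100 | prev 0000 | push {}
  [5] u=4 | in 1100 | out 1111 | prev 0001 | push {}
  [6] u=5 | in 1111 | out 0111 | prev 0000 | push {3}
  [7] u=6 | in 1110 | out 1110 | prev 1010 | push {}
  [8] u=0 | in 1111 | out 1110 | ==
  [9] u=3 | in 1111 | out 1100 | ==

Converged values:
  [0] 1110
  [1] 1110
  [2] 1110
  [3] 1100
  [4] 1111
  [5] 0111
  [6] 1110

9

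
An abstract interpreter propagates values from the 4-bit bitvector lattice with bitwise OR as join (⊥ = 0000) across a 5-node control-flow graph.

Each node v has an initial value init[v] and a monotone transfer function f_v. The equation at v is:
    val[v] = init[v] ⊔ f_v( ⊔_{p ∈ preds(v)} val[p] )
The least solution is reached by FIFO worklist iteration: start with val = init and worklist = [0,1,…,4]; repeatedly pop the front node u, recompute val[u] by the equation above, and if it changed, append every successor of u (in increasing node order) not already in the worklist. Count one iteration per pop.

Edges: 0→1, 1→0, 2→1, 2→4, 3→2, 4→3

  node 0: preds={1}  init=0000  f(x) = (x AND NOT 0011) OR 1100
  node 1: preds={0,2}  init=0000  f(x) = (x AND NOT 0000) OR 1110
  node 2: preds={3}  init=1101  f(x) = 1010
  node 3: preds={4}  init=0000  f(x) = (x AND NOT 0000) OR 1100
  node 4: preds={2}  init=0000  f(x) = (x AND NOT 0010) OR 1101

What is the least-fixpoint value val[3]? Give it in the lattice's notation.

1101

Trace (10 dequeues):
  [1] u=0 | in 0000 | out 1100 | prev 0000 | push {}
  [2] u=1 | in 1101 | out 1111 | prev 0000 | push {0}
  [3] u=2 | in 0000 | out 1111 | prev 1101 | push {1}
  [4] u=3 | in 0000 | out 1100 | prev 0000 | push {2}
  [5] u=4 | in 1111 | out 1101 | prev 0000 | push {3}
  [6] u=0 | in 1111 | out 1100 | ==
  [7] u=1 | in 1111 | out 1111 | ==
  [8] u=2 | in 1100 | out 1111 | ==
  [9] u=3 | in 1101 | out 1101 | prev 1100 | push {2}
  [10] u=2 | in 1101 | out 1111 | ==

Converged values:
  [0] 1100
  [1] 1111
  [2] 1111
  [3] 1101
  [4] 1101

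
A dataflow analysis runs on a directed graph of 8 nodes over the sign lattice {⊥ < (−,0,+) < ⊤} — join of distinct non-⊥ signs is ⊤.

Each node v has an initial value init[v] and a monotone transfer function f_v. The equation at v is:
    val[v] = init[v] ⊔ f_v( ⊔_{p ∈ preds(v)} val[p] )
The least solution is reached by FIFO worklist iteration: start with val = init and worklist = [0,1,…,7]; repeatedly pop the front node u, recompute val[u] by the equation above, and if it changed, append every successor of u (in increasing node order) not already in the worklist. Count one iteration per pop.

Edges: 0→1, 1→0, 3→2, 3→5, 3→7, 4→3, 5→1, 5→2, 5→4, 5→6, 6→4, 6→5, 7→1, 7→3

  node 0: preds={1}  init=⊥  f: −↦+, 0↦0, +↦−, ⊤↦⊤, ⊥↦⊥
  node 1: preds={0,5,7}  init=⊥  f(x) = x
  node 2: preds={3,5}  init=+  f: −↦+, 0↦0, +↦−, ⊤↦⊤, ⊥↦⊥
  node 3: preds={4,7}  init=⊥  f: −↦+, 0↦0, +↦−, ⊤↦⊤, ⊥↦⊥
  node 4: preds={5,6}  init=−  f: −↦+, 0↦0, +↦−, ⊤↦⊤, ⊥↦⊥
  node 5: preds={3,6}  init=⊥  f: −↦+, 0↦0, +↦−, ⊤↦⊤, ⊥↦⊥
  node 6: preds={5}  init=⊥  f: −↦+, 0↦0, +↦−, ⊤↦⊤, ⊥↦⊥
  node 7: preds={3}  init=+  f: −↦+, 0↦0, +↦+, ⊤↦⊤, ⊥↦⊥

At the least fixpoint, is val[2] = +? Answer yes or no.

no

Trace (16 dequeues):
  [1] u=0 | in ⊥ | out ⊥ | ==
  [2] u=1 | in + | out + | prev ⊥ | push {0}
  [3] u=2 | in ⊥ | out + | ==
  [4] u=3 | in ⊤ | out ⊤ | prev ⊥ | push {2}
  [5] u=4 | in ⊥ | out − | ==
  [6] u=5 | in ⊤ | out ⊤ | prev ⊥ | push {1,4}
  [7] u=6 | in ⊤ | out ⊤ | prev ⊥ | push {5}
  [8] u=7 | in ⊤ | out ⊤ | prev + | push {3}
  [9] u=0 | in + | out − | prev ⊥ | push {}
  [10] u=2 | in ⊤ | out ⊤ | prev + | push {}
  [11] u=1 | in ⊤ | out ⊤ | prev + | push {0}
  [12] u=4 | in ⊤ | out ⊤ | prev − | push {}
  [13] u=5 | in ⊤ | out ⊤ | ==
  [14] u=3 | in ⊤ | out ⊤ | ==
  [15] u=0 | in ⊤ | out ⊤ | prev − | push {1}
  [16] u=1 | in ⊤ | out ⊤ | ==

Converged values:
  [0] ⊤
  [1] ⊤
  [2] ⊤
  [3] ⊤
  [4] ⊤
  [5] ⊤
  [6] ⊤
  [7] ⊤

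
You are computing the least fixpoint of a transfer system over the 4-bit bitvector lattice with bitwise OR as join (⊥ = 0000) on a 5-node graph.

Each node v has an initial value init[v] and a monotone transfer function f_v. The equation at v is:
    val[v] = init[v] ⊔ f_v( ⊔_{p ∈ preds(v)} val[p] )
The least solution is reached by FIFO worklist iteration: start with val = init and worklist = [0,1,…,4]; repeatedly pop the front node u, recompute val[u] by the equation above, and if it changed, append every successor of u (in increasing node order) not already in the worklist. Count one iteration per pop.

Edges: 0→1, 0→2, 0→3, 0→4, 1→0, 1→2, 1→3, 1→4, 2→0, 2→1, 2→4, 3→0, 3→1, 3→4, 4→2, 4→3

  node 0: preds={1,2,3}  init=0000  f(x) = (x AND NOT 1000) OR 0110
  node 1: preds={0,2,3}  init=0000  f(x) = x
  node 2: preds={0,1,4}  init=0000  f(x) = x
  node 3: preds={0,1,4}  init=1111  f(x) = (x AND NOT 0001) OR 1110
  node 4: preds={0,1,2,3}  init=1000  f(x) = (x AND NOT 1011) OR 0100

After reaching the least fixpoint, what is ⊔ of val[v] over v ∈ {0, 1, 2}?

Trace (9 dequeues):
  [1] u=0 | in 1111 | out 0111 | prev 0000 | push {}
  [2] u=1 | in 1111 | out 1111 | prev 0000 | push {0}
  [3] u=2 | in 1111 | out 1111 | prev 0000 | push {1}
  [4] u=3 | in 1111 | out 1111 | ==
  [5] u=4 | in 1111 | out 1100 | prev 1000 | push {2,3}
  [6] u=0 | in 1111 | out 0111 | ==
  [7] u=1 | in 1111 | out 1111 | ==
  [8] u=2 | in 1111 | out 1111 | ==
  [9] u=3 | in 1111 | out 1111 | ==

Converged values:
  [0] 0111
  [1] 1111
  [2] 1111
  [3] 1111
  [4] 1100

1111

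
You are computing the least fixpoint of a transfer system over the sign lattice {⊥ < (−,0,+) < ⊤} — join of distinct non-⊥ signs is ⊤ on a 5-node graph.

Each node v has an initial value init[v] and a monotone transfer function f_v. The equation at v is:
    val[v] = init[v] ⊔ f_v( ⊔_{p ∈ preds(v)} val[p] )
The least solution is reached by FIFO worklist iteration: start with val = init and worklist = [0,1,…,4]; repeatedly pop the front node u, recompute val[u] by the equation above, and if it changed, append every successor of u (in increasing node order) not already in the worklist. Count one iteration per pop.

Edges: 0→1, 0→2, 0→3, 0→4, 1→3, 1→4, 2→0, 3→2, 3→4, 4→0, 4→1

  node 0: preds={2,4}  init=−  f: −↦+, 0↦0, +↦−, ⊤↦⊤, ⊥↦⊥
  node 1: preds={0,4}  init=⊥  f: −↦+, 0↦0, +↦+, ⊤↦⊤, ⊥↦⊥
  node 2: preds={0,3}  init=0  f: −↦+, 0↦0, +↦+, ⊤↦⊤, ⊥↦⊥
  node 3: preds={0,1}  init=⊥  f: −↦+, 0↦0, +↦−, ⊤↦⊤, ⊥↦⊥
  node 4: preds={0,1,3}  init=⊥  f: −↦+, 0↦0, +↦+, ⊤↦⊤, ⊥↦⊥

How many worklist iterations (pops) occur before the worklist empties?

8

Worklist (8 pops):
  #1 pop 0: in=0 → ⊤ (was −); enqueue []
  #2 pop 1: in=⊤ → ⊤ (was ⊥); enqueue []
  #3 pop 2: in=⊤ → ⊤ (was 0); enqueue [0]
  #4 pop 3: in=⊤ → ⊤ (was ⊥); enqueue [2]
  #5 pop 4: in=⊤ → ⊤ (was ⊥); enqueue [1]
  #6 pop 0: in=⊤ → ⊤ (no change)
  #7 pop 2: in=⊤ → ⊤ (no change)
  #8 pop 1: in=⊤ → ⊤ (no change)

Fixpoint:
  val[0] = ⊤
  val[1] = ⊤
  val[2] = ⊤
  val[3] = ⊤
  val[4] = ⊤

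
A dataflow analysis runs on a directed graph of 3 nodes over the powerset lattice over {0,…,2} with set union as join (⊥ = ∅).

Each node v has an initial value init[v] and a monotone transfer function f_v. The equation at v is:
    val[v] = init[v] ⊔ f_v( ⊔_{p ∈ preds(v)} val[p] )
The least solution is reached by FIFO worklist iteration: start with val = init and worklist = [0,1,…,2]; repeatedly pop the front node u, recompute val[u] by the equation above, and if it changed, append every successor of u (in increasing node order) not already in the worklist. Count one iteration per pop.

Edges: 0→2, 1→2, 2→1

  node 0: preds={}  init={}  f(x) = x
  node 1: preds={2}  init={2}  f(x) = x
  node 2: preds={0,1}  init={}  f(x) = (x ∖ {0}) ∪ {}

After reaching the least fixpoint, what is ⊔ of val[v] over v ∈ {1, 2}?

{2}

Trace (4 dequeues):
  [1] u=0 | in {} | out {} | ==
  [2] u=1 | in {} | out {2} | ==
  [3] u=2 | in {2} | out {2} | prev {} | push {1}
  [4] u=1 | in {2} | out {2} | ==

Converged values:
  [0] {}
  [1] {2}
  [2] {2}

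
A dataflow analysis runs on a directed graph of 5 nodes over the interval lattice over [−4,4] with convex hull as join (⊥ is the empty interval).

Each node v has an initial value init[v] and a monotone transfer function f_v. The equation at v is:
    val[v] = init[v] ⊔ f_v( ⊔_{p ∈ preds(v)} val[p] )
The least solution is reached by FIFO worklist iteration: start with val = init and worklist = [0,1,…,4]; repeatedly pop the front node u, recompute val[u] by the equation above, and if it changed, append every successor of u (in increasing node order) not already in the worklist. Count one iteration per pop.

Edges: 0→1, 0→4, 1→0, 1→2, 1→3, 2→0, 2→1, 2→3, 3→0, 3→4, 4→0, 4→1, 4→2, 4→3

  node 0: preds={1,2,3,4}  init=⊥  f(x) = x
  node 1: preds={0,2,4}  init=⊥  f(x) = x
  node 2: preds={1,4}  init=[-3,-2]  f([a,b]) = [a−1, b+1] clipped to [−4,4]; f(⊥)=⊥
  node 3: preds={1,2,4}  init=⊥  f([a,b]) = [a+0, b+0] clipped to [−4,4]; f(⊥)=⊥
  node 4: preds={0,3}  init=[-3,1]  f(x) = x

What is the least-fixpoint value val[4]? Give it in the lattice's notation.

Trace (21 dequeues):
  [1] u=0 | in [-3,1] | out [-3,1] | prev ⊥ | push {}
  [2] u=1 | in [-3,1] | out [-3,1] | prev ⊥ | push {0}
  [3] u=2 | in [-3,1] | out [-4,2] | prev [-3,-2] | push {1}
  [4] u=3 | in [-4,2] | out [-4,2] | prev ⊥ | push {}
  [5] u=4 | in [-4,2] | out [-4,2] | prev [-3,1] | push {2,3}
  [6] u=0 | in [-4,2] | out [-4,2] | prev [-3,1] | push {4}
  [7] u=1 | in [-4,2] | out [-4,2] | prev [-3,1] | push {0}
  [8] u=2 | in [-4,2] | out [-4,3] | prev [-4,2] | push {1}
  [9] u=3 | in [-4,3] | out [-4,3] | prev [-4,2] | push {}
  [10] u=4 | in [-4,3] | out [-4,3] | prev [-4,2] | push {2,3}
  [11] u=0 | in [-4,3] | out [-4,3] | prev [-4,2] | push {4}
  [12] u=1 | in [-4,3] | out [-4,3] | prev [-4,2] | push {0}
  [13] u=2 | in [-4,3] | out [-4,4] | prev [-4,3] | push {1}
  [14] u=3 | in [-4,4] | out [-4,4] | prev [-4,3] | push {}
  [15] u=4 | in [-4,4] | out [-4,4] | prev [-4,3] | push {2,3}
  [16] u=0 | in [-4,4] | out [-4,4] | prev [-4,3] | push {4}
  [17] u=1 | in [-4,4] | out [-4,4] | prev [-4,3] | push {0}
  [18] u=2 | in [-4,4] | out [-4,4] | ==
  [19] u=3 | in [-4,4] | out [-4,4] | ==
  [20] u=4 | in [-4,4] | out [-4,4] | ==
  [21] u=0 | in [-4,4] | out [-4,4] | ==

Converged values:
  [0] [-4,4]
  [1] [-4,4]
  [2] [-4,4]
  [3] [-4,4]
  [4] [-4,4]

[-4,4]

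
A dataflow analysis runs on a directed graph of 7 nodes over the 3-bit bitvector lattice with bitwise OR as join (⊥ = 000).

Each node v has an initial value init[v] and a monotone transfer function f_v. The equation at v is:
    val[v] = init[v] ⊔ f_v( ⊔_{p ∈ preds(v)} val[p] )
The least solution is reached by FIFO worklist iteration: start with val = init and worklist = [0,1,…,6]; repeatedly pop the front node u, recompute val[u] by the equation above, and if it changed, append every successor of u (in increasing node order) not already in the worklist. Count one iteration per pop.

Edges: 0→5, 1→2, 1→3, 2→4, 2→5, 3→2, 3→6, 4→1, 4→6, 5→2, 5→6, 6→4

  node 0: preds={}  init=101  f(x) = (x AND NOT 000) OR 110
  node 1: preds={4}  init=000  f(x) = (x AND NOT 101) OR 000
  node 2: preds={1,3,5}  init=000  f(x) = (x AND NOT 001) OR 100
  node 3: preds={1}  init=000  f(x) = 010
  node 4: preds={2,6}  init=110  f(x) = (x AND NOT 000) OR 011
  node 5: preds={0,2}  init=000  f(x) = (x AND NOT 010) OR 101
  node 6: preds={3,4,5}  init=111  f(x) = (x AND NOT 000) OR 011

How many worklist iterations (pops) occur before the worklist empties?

Iteration log — 9 steps:
  step 1. node 0  ⊔preds=000  new=111  old=101  +wl: 
  step 2. node 1  ⊔preds=110  new=010  old=000  +wl: 
  step 3. node 2  ⊔preds=010  new=110  old=000  +wl: 
  step 4. node 3  ⊔preds=010  new=010  old=000  +wl: 2
  step 5. node 4  ⊔preds=111  new=111  old=110  +wl: 1
  step 6. node 5  ⊔preds=111  new=101  old=000  +wl: 
  step 7. node 6  ⊔preds=111  new=111  stable
  step 8. node 2  ⊔preds=111  new=110  stable
  step 9. node 1  ⊔preds=111  new=010  stable

Least fixpoint reached:
  node 0: 111
  node 1: 010
  node 2: 110
  node 3: 010
  node 4: 111
  node 5: 101
  node 6: 111

9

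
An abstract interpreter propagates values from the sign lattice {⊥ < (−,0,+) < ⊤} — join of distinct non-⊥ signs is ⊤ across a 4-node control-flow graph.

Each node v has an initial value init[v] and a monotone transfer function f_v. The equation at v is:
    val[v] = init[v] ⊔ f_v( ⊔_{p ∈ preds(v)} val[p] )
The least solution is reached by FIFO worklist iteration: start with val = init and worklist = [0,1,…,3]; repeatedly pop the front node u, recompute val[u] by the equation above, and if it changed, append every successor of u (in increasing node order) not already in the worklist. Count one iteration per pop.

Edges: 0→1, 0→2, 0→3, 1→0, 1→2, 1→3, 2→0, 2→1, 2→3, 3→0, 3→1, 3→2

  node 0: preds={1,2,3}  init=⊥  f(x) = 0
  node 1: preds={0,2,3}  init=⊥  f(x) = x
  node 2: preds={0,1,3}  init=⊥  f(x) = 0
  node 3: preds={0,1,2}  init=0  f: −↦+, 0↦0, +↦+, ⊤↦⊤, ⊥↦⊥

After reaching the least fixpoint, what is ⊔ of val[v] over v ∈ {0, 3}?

0

Trace (6 dequeues):
  [1] u=0 | in 0 | out 0 | prev ⊥ | push {}
  [2] u=1 | in 0 | out 0 | prev ⊥ | push {0}
  [3] u=2 | in 0 | out 0 | prev ⊥ | push {1}
  [4] u=3 | in 0 | out 0 | ==
  [5] u=0 | in 0 | out 0 | ==
  [6] u=1 | in 0 | out 0 | ==

Converged values:
  [0] 0
  [1] 0
  [2] 0
  [3] 0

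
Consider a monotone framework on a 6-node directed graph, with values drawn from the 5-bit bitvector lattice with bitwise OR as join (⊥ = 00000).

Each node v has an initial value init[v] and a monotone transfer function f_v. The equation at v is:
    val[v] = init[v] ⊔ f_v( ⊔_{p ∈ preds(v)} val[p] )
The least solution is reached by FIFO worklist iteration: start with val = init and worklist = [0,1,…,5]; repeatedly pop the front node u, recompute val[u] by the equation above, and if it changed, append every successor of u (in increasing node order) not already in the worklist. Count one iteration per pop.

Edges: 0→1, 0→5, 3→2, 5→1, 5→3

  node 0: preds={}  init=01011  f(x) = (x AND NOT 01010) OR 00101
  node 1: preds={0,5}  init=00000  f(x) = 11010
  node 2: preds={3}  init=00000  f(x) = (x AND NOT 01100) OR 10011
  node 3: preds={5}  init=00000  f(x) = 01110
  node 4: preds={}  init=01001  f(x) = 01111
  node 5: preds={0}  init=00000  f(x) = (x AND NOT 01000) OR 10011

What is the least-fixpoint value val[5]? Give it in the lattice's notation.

Worklist (9 pops):
  #1 pop 0: in=00000 → 01111 (was 01011); enqueue []
  #2 pop 1: in=01111 → 11010 (was 00000); enqueue []
  #3 pop 2: in=00000 → 10011 (was 00000); enqueue []
  #4 pop 3: in=00000 → 01110 (was 00000); enqueue [2]
  #5 pop 4: in=00000 → 01111 (was 01001); enqueue []
  #6 pop 5: in=01111 → 10111 (was 00000); enqueue [1,3]
  #7 pop 2: in=01110 → 10011 (no change)
  #8 pop 1: in=11111 → 11010 (no change)
  #9 pop 3: in=10111 → 01110 (no change)

Fixpoint:
  val[0] = 01111
  val[1] = 11010
  val[2] = 10011
  val[3] = 01110
  val[4] = 01111
  val[5] = 10111

10111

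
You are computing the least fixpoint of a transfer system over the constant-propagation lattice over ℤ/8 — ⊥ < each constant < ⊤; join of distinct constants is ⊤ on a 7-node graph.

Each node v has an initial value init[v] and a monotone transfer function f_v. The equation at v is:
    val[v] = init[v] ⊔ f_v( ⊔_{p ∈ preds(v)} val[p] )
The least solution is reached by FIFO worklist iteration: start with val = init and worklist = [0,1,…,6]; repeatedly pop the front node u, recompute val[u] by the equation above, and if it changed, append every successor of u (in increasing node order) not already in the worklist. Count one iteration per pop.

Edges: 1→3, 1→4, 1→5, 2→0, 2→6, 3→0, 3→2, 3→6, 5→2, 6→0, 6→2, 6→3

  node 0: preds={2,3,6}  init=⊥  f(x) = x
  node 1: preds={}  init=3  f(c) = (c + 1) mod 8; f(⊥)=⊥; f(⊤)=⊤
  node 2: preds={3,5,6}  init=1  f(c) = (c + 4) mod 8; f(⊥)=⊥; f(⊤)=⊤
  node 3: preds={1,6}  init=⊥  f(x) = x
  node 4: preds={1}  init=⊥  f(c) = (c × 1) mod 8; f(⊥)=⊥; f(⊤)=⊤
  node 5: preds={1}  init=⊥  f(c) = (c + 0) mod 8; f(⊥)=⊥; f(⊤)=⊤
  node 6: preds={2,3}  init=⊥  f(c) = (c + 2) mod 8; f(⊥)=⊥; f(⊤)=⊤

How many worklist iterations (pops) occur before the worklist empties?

13

Trace (13 dequeues):
  [1] u=0 | in 1 | out 1 | prev ⊥ | push {}
  [2] u=1 | in ⊥ | out 3 | ==
  [3] u=2 | in ⊥ | out 1 | ==
  [4] u=3 | in 3 | out 3 | prev ⊥ | push {0,2}
  [5] u=4 | in 3 | out 3 | prev ⊥ | push {}
  [6] u=5 | in 3 | out 3 | prev ⊥ | push {}
  [7] u=6 | in ⊤ | out ⊤ | prev ⊥ | push {3}
  [8] u=0 | in ⊤ | out ⊤ | prev 1 | push {}
  [9] u=2 | in ⊤ | out ⊤ | prev 1 | push {0,6}
  [10] u=3 | in ⊤ | out ⊤ | prev 3 | push {2}
  [11] u=0 | in ⊤ | out ⊤ | ==
  [12] u=6 | in ⊤ | out ⊤ | ==
  [13] u=2 | in ⊤ | out ⊤ | ==

Converged values:
  [0] ⊤
  [1] 3
  [2] ⊤
  [3] ⊤
  [4] 3
  [5] 3
  [6] ⊤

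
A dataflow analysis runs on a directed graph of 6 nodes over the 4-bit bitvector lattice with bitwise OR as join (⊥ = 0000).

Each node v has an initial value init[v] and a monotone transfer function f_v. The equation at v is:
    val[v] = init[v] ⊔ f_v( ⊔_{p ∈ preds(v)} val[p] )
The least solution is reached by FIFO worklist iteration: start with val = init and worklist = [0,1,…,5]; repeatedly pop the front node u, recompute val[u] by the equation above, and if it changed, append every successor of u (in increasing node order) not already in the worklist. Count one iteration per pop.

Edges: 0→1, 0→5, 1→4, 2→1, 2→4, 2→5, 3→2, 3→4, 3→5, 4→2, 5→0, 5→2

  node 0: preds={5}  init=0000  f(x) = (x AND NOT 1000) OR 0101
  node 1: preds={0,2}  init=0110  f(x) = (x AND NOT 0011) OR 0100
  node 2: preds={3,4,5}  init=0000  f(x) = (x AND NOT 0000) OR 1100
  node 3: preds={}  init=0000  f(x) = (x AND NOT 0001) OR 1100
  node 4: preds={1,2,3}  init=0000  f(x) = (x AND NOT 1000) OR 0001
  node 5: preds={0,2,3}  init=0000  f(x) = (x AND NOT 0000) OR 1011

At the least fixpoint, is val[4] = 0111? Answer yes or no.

Worklist (12 pops):
  #1 pop 0: in=0000 → 0101 (was 0000); enqueue []
  #2 pop 1: in=0101 → 0110 (no change)
  #3 pop 2: in=0000 → 1100 (was 0000); enqueue [1]
  #4 pop 3: in=0000 → 1100 (was 0000); enqueue [2]
  #5 pop 4: in=1110 → 0111 (was 0000); enqueue []
  #6 pop 5: in=1101 → 1111 (was 0000); enqueue [0]
  #7 pop 1: in=1101 → 1110 (was 0110); enqueue [4]
  #8 pop 2: in=1111 → 1111 (was 1100); enqueue [1,5]
  #9 pop 0: in=1111 → 0111 (was 0101); enqueue []
  #10 pop 4: in=1111 → 0111 (no change)
  #11 pop 1: in=1111 → 1110 (no change)
  #12 pop 5: in=1111 → 1111 (no change)

Fixpoint:
  val[0] = 0111
  val[1] = 1110
  val[2] = 1111
  val[3] = 1100
  val[4] = 0111
  val[5] = 1111

yes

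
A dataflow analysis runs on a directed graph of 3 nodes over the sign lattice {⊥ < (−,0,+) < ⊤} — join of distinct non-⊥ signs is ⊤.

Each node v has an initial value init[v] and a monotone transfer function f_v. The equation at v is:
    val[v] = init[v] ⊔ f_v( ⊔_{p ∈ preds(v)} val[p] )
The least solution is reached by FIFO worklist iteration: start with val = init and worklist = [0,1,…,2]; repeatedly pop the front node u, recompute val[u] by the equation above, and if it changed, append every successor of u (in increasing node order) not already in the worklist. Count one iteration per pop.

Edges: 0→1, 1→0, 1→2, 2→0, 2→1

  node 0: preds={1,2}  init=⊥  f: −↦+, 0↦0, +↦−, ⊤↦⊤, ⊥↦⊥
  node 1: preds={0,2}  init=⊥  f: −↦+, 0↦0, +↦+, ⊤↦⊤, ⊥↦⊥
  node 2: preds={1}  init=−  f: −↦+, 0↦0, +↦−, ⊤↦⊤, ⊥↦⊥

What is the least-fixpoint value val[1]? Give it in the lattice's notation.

⊤

Trace (5 dequeues):
  [1] u=0 | in − | out + | prev ⊥ | push {}
  [2] u=1 | in ⊤ | out ⊤ | prev ⊥ | push {0}
  [3] u=2 | in ⊤ | out ⊤ | prev − | push {1}
  [4] u=0 | in ⊤ | out ⊤ | prev + | push {}
  [5] u=1 | in ⊤ | out ⊤ | ==

Converged values:
  [0] ⊤
  [1] ⊤
  [2] ⊤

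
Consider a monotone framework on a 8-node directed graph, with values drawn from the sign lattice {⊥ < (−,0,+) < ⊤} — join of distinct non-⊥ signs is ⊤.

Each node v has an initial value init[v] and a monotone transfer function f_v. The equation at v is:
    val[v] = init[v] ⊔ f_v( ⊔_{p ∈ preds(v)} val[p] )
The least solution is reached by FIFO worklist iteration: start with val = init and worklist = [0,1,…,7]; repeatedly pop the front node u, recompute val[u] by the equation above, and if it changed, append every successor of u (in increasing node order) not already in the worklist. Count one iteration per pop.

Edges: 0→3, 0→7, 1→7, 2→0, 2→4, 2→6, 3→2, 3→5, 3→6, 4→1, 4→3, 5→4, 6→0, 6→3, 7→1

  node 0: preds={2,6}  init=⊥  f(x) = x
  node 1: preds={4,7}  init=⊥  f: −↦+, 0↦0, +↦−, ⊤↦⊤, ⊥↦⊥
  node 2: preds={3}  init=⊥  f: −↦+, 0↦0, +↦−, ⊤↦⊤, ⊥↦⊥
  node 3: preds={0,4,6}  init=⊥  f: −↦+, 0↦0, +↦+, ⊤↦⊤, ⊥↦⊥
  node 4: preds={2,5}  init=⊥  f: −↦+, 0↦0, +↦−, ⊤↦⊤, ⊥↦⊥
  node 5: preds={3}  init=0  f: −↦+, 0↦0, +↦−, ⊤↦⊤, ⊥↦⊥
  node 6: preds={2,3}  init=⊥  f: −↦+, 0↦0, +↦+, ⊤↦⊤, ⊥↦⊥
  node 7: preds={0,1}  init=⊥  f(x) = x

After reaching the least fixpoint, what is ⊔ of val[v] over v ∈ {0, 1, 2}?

Trace (19 dequeues):
  [1] u=0 | in ⊥ | out ⊥ | ==
  [2] u=1 | in ⊥ | out ⊥ | ==
  [3] u=2 | in ⊥ | out ⊥ | ==
  [4] u=3 | in ⊥ | out ⊥ | ==
  [5] u=4 | in 0 | out 0 | prev ⊥ | push {1,3}
  [6] u=5 | in ⊥ | out 0 | ==
  [7] u=6 | in ⊥ | out ⊥ | ==
  [8] u=7 | in ⊥ | out ⊥ | ==
  [9] u=1 | in 0 | out 0 | prev ⊥ | push {7}
  [10] u=3 | in 0 | out 0 | prev ⊥ | push {2,5,6}
  [11] u=7 | in 0 | out 0 | prev ⊥ | push {1}
  [12] u=2 | in 0 | out 0 | prev ⊥ | push {0,4}
  [13] u=5 | in 0 | out 0 | ==
  [14] u=6 | in 0 | out 0 | prev ⊥ | push {3}
  [15] u=1 | in 0 | out 0 | ==
  [16] u=0 | in 0 | out 0 | prev ⊥ | push {7}
  [17] u=4 | in 0 | out 0 | ==
  [18] u=3 | in 0 | out 0 | ==
  [19] u=7 | in 0 | out 0 | ==

Converged values:
  [0] 0
  [1] 0
  [2] 0
  [3] 0
  [4] 0
  [5] 0
  [6] 0
  [7] 0

0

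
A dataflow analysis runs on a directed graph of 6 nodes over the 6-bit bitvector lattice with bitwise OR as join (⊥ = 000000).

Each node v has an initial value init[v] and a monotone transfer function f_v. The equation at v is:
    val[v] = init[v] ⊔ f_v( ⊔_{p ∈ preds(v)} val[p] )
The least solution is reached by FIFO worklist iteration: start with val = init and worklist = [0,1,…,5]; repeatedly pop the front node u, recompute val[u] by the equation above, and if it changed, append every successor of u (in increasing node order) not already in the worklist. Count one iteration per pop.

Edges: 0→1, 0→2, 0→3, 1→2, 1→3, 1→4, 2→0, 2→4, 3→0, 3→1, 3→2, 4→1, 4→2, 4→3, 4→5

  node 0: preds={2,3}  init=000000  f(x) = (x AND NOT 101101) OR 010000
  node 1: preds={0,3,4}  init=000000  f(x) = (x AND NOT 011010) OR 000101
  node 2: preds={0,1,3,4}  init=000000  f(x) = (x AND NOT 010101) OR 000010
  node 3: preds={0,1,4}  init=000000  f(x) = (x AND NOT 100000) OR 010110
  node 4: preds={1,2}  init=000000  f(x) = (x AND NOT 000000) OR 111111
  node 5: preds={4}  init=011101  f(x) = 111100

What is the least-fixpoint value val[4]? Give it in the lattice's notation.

111111

Worklist (14 pops):
  #1 pop 0: in=000000 → 010000 (was 000000); enqueue []
  #2 pop 1: in=010000 → 000101 (was 000000); enqueue []
  #3 pop 2: in=010101 → 000010 (was 000000); enqueue [0]
  #4 pop 3: in=010101 → 010111 (was 000000); enqueue [1,2]
  #5 pop 4: in=000111 → 111111 (was 000000); enqueue [3]
  #6 pop 5: in=111111 → 111101 (was 011101); enqueue []
  #7 pop 0: in=010111 → 010010 (was 010000); enqueue []
  #8 pop 1: in=111111 → 100101 (was 000101); enqueue [4]
  #9 pop 2: in=111111 → 101010 (was 000010); enqueue [0]
  #10 pop 3: in=111111 → 011111 (was 010111); enqueue [1,2]
  #11 pop 4: in=101111 → 111111 (no change)
  #12 pop 0: in=111111 → 010010 (no change)
  #13 pop 1: in=111111 → 100101 (no change)
  #14 pop 2: in=111111 → 101010 (no change)

Fixpoint:
  val[0] = 010010
  val[1] = 100101
  val[2] = 101010
  val[3] = 011111
  val[4] = 111111
  val[5] = 111101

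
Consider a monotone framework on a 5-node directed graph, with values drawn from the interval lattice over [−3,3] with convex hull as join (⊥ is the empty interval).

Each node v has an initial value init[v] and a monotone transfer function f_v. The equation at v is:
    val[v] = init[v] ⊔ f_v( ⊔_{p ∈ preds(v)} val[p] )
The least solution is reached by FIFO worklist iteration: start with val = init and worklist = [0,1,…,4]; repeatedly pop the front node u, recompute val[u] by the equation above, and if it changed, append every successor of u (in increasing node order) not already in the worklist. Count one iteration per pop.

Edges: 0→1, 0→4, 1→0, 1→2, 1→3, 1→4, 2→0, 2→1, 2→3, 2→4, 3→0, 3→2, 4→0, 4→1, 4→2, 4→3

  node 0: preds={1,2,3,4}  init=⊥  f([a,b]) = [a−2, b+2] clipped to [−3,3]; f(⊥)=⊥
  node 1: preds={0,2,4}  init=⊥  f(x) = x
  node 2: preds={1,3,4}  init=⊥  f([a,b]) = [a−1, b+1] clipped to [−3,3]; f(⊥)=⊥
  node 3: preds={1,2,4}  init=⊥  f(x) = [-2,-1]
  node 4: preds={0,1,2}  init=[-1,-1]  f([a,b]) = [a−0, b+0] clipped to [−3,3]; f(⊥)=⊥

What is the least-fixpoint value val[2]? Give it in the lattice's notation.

[-3,3]

Iteration log — 14 steps:
  step 1. node 0  ⊔preds=[-1,-1]  new=[-3,1]  old=⊥  +wl: 
  step 2. node 1  ⊔preds=[-3,1]  new=[-3,1]  old=⊥  +wl: 0
  step 3. node 2  ⊔preds=[-3,1]  new=[-3,2]  old=⊥  +wl: 1
  step 4. node 3  ⊔preds=[-3,2]  new=[-2,-1]  old=⊥  +wl: 2
  step 5. node 4  ⊔preds=[-3,2]  new=[-3,2]  old=[-1,-1]  +wl: 3
  step 6. node 0  ⊔preds=[-3,2]  new=[-3,3]  old=[-3,1]  +wl: 4
  step 7. node 1  ⊔preds=[-3,3]  new=[-3,3]  old=[-3,1]  +wl: 0
  step 8. node 2  ⊔preds=[-3,3]  new=[-3,3]  old=[-3,2]  +wl: 1
  step 9. node 3  ⊔preds=[-3,3]  new=[-2,-1]  stable
  step 10. node 4  ⊔preds=[-3,3]  new=[-3,3]  old=[-3,2]  +wl: 2,3
  step 11. node 0  ⊔preds=[-3,3]  new=[-3,3]  stable
  step 12. node 1  ⊔preds=[-3,3]  new=[-3,3]  stable
  step 13. node 2  ⊔preds=[-3,3]  new=[-3,3]  stable
  step 14. node 3  ⊔preds=[-3,3]  new=[-2,-1]  stable

Least fixpoint reached:
  node 0: [-3,3]
  node 1: [-3,3]
  node 2: [-3,3]
  node 3: [-2,-1]
  node 4: [-3,3]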